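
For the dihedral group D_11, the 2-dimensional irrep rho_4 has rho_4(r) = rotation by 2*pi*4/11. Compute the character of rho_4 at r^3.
chi_{rho_4}(r^3) = 2*cos(2*pi*4*3/11) = 2*cos(24*pi/11)

Explanation: rho_4(r^3) is rotation by angle 2*pi*4*3/11, whose trace is 2*cos(2*pi*4*3/11) = 2*cos(24*pi/11).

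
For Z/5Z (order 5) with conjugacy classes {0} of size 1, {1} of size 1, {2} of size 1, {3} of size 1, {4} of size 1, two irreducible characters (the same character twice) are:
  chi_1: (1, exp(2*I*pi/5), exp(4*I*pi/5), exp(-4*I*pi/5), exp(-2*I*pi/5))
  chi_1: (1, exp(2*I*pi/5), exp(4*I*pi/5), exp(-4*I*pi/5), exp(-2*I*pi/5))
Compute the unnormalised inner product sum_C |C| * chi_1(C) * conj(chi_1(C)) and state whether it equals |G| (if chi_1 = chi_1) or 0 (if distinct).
Sum = 5 = |G| = 5; so <chi_1, chi_1> = 1 (norm-1 confirms irreducibility).

Explanation: Compute term by term over conjugacy classes (|C| * chi_1(C) * conj(chi_1(C))):
  1*(1)*conj(1) + 1*(exp(2*I*pi/5))*conj(exp(2*I*pi/5)) + 1*(exp(4*I*pi/5))*conj(exp(4*I*pi/5)) + 1*(exp(-4*I*pi/5))*conj(exp(-4*I*pi/5)) + 1*(exp(-2*I*pi/5))*conj(exp(-2*I*pi/5))
  = (1) + (1) + (1) + (1) + (1)
  = 5.
(Exp terms are combined using exp(i*s)*conj(exp(i*t)) = exp(i*(s-t)), and sums of them are collapsed using the identity that for every m > 1 the m distinct m-th roots of unity sum to 0, e.g. 1 + exp(2*I*pi/3) + exp(-2*I*pi/3) = 0.)
Dividing by |G| = 5 gives 5/5 = 1, matching the row-orthogonality relation <chi_1, chi_1> = [chi_1 = chi_1].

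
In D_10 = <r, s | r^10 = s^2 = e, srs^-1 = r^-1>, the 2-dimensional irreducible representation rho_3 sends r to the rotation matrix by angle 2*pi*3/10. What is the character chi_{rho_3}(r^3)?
chi_{rho_3}(r^3) = 2*cos(2*pi*3*3/10) = 1/2 + sqrt(5)/2

Working: rho_3(r^3) is rotation by angle 2*pi*3*3/10, whose trace is 2*cos(2*pi*3*3/10) = 1/2 + sqrt(5)/2.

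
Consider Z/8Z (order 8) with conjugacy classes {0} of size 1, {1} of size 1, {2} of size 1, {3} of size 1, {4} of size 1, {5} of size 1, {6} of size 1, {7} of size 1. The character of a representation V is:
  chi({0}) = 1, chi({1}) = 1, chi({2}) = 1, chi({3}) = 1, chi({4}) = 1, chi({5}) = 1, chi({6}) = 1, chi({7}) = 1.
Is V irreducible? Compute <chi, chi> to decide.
Irreducible: <chi, chi> = 1.

Working: <chi, chi> = (1/|G|) sum_C |C| * |chi(C)|^2 = (1/8)[1*|1|^2 + 1*|1|^2 + 1*|1|^2 + 1*|1|^2 + 1*|1|^2 + 1*|1|^2 + 1*|1|^2 + 1*|1|^2]
  = (1/8)[(1) + (1) + (1) + (1) + (1) + (1) + (1) + (1)] = 8/8 = 1.
(Exp terms are combined using exp(i*s)*conj(exp(i*t)) = exp(i*(s-t)), and sums of them are collapsed using the identity that for every m > 1 the m distinct m-th roots of unity sum to 0, e.g. 1 + exp(2*I*pi/3) + exp(-2*I*pi/3) = 0.)
A character is irreducible iff <chi, chi> = 1, so this representation is irreducible.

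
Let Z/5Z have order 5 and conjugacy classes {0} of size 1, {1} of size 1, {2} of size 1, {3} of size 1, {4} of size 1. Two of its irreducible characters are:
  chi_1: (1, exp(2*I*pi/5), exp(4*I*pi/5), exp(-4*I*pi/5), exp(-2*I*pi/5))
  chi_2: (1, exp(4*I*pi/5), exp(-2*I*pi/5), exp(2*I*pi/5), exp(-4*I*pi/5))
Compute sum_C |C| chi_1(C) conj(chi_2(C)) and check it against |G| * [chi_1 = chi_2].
Sum = 0; so <chi_1, chi_2> = 0 (distinct irreducibles are orthogonal).

Details: Compute term by term over conjugacy classes (|C| * chi_1(C) * conj(chi_2(C))):
  1*(1)*conj(1) + 1*(exp(2*I*pi/5))*conj(exp(4*I*pi/5)) + 1*(exp(4*I*pi/5))*conj(exp(-2*I*pi/5)) + 1*(exp(-4*I*pi/5))*conj(exp(2*I*pi/5)) + 1*(exp(-2*I*pi/5))*conj(exp(-4*I*pi/5))
  = (1) + (exp(-2*I*pi/5)) + (exp(-4*I*pi/5)) + (exp(4*I*pi/5)) + (exp(2*I*pi/5))
  = 0.
(Exp terms are combined using exp(i*s)*conj(exp(i*t)) = exp(i*(s-t)), and sums of them are collapsed using the identity that for every m > 1 the m distinct m-th roots of unity sum to 0, e.g. 1 + exp(2*I*pi/3) + exp(-2*I*pi/3) = 0.)
Dividing by |G| = 5 gives 0/5 = 0, matching the row-orthogonality relation <chi_1, chi_2> = [chi_1 = chi_2].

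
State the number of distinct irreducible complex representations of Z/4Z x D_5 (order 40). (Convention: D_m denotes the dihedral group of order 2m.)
16

Details: The number of irreducible complex representations of a finite group equals its number of conjugacy classes. For a direct product, #classes(G x H) = #classes(G) * #classes(H). Z/4Z has 4 classes (abelian), D_5 has 4 classes, so 4 * 4 = 16, so Z/4Z x D_5 (order 40) has exactly 16 irreducible complex representations.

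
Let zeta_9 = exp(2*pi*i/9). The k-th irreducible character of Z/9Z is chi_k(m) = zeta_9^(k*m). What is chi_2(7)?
chi_2(7) = zeta_9^14 = exp(-8*I*pi/9)

Derivation: chi_2(7) = zeta_9^(2*7) = zeta_9^14. Since zeta_9^9 = 1, this equals zeta_9^5 = exp(2*pi*i*5/9) = exp(-8*I*pi/9).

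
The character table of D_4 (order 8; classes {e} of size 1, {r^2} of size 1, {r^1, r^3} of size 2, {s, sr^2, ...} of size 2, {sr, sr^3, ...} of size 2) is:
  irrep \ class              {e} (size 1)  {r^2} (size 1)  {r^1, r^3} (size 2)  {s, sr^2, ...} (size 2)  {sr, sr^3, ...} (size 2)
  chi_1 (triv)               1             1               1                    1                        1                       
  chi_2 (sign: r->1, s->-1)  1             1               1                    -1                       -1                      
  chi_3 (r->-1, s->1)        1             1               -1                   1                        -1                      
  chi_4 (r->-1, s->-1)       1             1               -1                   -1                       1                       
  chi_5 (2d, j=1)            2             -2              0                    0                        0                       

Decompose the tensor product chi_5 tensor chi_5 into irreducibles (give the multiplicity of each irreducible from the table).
chi_5 tensor chi_5 = chi_1 + chi_2 + chi_3 + chi_4 (all other irreducibles have multiplicity 0).

Reasoning: The character of a tensor product is the pointwise product (chi_5 * chi_5)(C) = chi_5(C) * chi_5(C):
  {e}: (2)*(2), {r^2}: (-2)*(-2), {r^1, r^3}: (0)*(0), {s, sr^2, ...}: (0)*(0), {sr, sr^3, ...}: (0)*(0)
so (chi_5 * chi_5) takes values
  {e} -> 4, {r^2} -> 4, {r^1, r^3} -> 0, {s, sr^2, ...} -> 0, {sr, sr^3, ...} -> 0.
Now take the inner product of this character with each irreducible chi from the table, <chi_5*chi_5, chi> = (1/8) sum_C |C| (chi_5*chi_5)(C) conj(chi(C)):
  <chi_5*chi_5, chi_1> = (1/8)[1*(4)*conj(1) + 1*(4)*conj(1) + 2*(0)*conj(1) + 2*(0)*conj(1) + 2*(0)*conj(1)]
      = (1/8)[(4) + (4) + (0) + (0) + (0)] = 8/8 = 1
  <chi_5*chi_5, chi_2> = (1/8)[1*(4)*conj(1) + 1*(4)*conj(1) + 2*(0)*conj(1) + 2*(0)*conj(-1) + 2*(0)*conj(-1)]
      = (1/8)[(4) + (4) + (0) + (0) + (0)] = 8/8 = 1
  <chi_5*chi_5, chi_3> = (1/8)[1*(4)*conj(1) + 1*(4)*conj(1) + 2*(0)*conj(-1) + 2*(0)*conj(1) + 2*(0)*conj(-1)]
      = (1/8)[(4) + (4) + (0) + (0) + (0)] = 8/8 = 1
  <chi_5*chi_5, chi_4> = (1/8)[1*(4)*conj(1) + 1*(4)*conj(1) + 2*(0)*conj(-1) + 2*(0)*conj(-1) + 2*(0)*conj(1)]
      = (1/8)[(4) + (4) + (0) + (0) + (0)] = 8/8 = 1
  <chi_5*chi_5, chi_5> = (1/8)[1*(4)*conj(2) + 1*(4)*conj(-2) + 2*(0)*conj(0) + 2*(0)*conj(0) + 2*(0)*conj(0)]
      = (1/8)[(8) + (-8) + (0) + (0) + (0)] = 0/8 = 0
Hence the multiplicities are chi_1: 1, chi_2: 1, chi_3: 1, chi_4: 1. Dimension check: dim(chi_5)*dim(chi_5) = 2*2 = 4 and sum (mult * dim) = 1*1 + 1*1 + 1*1 + 1*1 = 4.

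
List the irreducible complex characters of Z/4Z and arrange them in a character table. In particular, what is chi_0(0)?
Character table of Z/4Z (irreps indexed chi_0,...,chi_3 with chi_k(m) = zeta_4^(k*m), zeta_4 = exp(2*pi*i/4)):
  irrep \ class  {0} (size 1)  {1} (size 1)  {2} (size 1)  {3} (size 1)
  chi_0          1             1             1             1           
  chi_1          1             I             -1            -I          
  chi_2          1             -1            1             -1          
  chi_3          1             -I            -1            I           

Spot check: chi_0(0) = zeta_4^(0*0) = zeta_4^0 = 1.

Reasoning: Z/4Z is abelian, so all 4 irreducible complex representations are 1-dimensional. They are given by chi_k(m) = zeta_4^(k*m) for k = 0,...,3. Row orthogonality: sum_m chi_k(m) conj(chi_l(m)) = 4 * [k = l].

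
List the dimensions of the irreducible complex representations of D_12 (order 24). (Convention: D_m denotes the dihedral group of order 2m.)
Dimensions: 1, 1, 1, 1, 2, 2, 2, 2, 2

Derivation: There are 9 irreducibles (= number of conjugacy classes). Their dimensions d_i satisfy sum d_i^2 = |G| = 24: 1 + 1 + 1 + 1 + 4 + 4 + 4 + 4 + 4 = 24.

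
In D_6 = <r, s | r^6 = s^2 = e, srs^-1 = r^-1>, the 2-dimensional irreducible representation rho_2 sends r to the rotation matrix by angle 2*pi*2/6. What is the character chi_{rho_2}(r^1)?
chi_{rho_2}(r^1) = 2*cos(2*pi*2*1/6) = -1

rho_2(r^1) is rotation by angle 2*pi*2*1/6, whose trace is 2*cos(2*pi*2*1/6) = -1.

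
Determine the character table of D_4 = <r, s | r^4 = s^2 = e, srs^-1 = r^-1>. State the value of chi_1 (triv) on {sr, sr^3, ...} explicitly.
Conjugacy classes: {e} of size 1, {r^2} of size 1, {r^1, r^3} of size 2, {s, sr^2, ...} of size 2, {sr, sr^3, ...} of size 2.
Character table:
  irrep \ class              {e} (size 1)  {r^2} (size 1)  {r^1, r^3} (size 2)  {s, sr^2, ...} (size 2)  {sr, sr^3, ...} (size 2)
  chi_1 (triv)               1             1               1                    1                        1                       
  chi_2 (sign: r->1, s->-1)  1             1               1                    -1                       -1                      
  chi_3 (r->-1, s->1)        1             1               -1                   1                        -1                      
  chi_4 (r->-1, s->-1)       1             1               -1                   -1                       1                       
  chi_5 (2d, j=1)            2             -2              0                    0                        0                       

Spot check: chi_1 (triv) on {sr, sr^3, ...} = 1.

Reasoning: D_4 has order 2*4 = 8 with 5 conjugacy classes, hence 5 irreducibles. Sum of squared dims 1 + 1 + 1 + 1 + 4 = 8 = |G|. Linear characters come from the abelianisation; the 2-dimensional irreps have character r^k -> 2*cos(2*pi*j*k/4), reflections -> 0.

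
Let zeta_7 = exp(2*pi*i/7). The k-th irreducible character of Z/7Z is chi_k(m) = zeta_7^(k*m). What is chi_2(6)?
chi_2(6) = zeta_7^12 = exp(-4*I*pi/7)

Why: chi_2(6) = zeta_7^(2*6) = zeta_7^12. Since zeta_7^7 = 1, this equals zeta_7^5 = exp(2*pi*i*5/7) = exp(-4*I*pi/7).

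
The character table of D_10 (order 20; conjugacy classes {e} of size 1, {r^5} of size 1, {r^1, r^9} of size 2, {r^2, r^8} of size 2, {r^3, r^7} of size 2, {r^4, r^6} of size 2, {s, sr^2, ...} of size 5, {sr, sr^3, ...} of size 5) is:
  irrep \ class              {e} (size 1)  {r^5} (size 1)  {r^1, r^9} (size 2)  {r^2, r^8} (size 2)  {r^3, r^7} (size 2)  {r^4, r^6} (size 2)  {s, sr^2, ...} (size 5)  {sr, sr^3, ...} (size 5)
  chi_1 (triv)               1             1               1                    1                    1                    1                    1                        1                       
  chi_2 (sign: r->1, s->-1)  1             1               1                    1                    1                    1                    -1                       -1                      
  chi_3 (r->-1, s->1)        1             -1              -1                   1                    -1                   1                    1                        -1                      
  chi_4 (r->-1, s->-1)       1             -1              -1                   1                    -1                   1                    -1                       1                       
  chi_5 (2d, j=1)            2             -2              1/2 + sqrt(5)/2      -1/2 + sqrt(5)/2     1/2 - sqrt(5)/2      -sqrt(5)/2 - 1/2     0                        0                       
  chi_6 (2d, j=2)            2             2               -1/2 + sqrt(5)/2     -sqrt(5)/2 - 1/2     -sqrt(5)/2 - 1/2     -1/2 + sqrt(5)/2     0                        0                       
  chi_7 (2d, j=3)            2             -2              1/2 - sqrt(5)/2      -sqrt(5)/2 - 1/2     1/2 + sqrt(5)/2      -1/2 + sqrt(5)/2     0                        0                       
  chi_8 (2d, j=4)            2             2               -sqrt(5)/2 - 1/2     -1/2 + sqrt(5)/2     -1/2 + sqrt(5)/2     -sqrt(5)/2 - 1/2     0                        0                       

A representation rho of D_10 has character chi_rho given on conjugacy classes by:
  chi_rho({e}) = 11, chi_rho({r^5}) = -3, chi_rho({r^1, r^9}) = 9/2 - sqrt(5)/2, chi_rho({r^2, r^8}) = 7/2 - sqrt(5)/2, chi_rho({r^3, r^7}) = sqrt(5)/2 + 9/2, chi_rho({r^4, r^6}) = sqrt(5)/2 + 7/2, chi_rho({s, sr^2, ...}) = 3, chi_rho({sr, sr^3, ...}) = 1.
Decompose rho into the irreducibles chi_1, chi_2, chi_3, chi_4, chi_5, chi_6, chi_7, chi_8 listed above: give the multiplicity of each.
Multiplicities: chi_1: 3, chi_2: 1, chi_3: 1, chi_4: 0, chi_5: 1, chi_6: 0, chi_7: 2, chi_8: 0.

Reasoning: Use <chi_rho, chi> = (1/|G|) sum_C |C| * chi_rho(C) * conj(chi(C)) with |G| = 20 for each irreducible chi in the table:
  <chi_rho, chi_1> = (1/20)[1*(11)*conj(1) + 1*(-3)*conj(1) + 2*(9/2 - sqrt(5)/2)*conj(1) + 2*(7/2 - sqrt(5)/2)*conj(1) + 2*(sqrt(5)/2 + 9/2)*conj(1) + 2*(sqrt(5)/2 + 7/2)*conj(1) + 5*(3)*conj(1) + 5*(1)*conj(1)]
      = (1/20)[(11) + (-3) + (9 - sqrt(5)) + (7 - sqrt(5)) + (sqrt(5) + 9) + (sqrt(5) + 7) + (15) + (5)] = 60/20 = 3
  <chi_rho, chi_2> = (1/20)[1*(11)*conj(1) + 1*(-3)*conj(1) + 2*(9/2 - sqrt(5)/2)*conj(1) + 2*(7/2 - sqrt(5)/2)*conj(1) + 2*(sqrt(5)/2 + 9/2)*conj(1) + 2*(sqrt(5)/2 + 7/2)*conj(1) + 5*(3)*conj(-1) + 5*(1)*conj(-1)]
      = (1/20)[(11) + (-3) + (9 - sqrt(5)) + (7 - sqrt(5)) + (sqrt(5) + 9) + (sqrt(5) + 7) + (-15) + (-5)] = 20/20 = 1
  <chi_rho, chi_3> = (1/20)[1*(11)*conj(1) + 1*(-3)*conj(-1) + 2*(9/2 - sqrt(5)/2)*conj(-1) + 2*(7/2 - sqrt(5)/2)*conj(1) + 2*(sqrt(5)/2 + 9/2)*conj(-1) + 2*(sqrt(5)/2 + 7/2)*conj(1) + 5*(3)*conj(1) + 5*(1)*conj(-1)]
      = (1/20)[(11) + (3) + (-9 + sqrt(5)) + (7 - sqrt(5)) + (-9 - sqrt(5)) + (sqrt(5) + 7) + (15) + (-5)] = 20/20 = 1
  <chi_rho, chi_4> = (1/20)[1*(11)*conj(1) + 1*(-3)*conj(-1) + 2*(9/2 - sqrt(5)/2)*conj(-1) + 2*(7/2 - sqrt(5)/2)*conj(1) + 2*(sqrt(5)/2 + 9/2)*conj(-1) + 2*(sqrt(5)/2 + 7/2)*conj(1) + 5*(3)*conj(-1) + 5*(1)*conj(1)]
      = (1/20)[(11) + (3) + (-9 + sqrt(5)) + (7 - sqrt(5)) + (-9 - sqrt(5)) + (sqrt(5) + 7) + (-15) + (5)] = 0/20 = 0
  <chi_rho, chi_5> = (1/20)[1*(11)*conj(2) + 1*(-3)*conj(-2) + 2*(9/2 - sqrt(5)/2)*conj(1/2 + sqrt(5)/2) + 2*(7/2 - sqrt(5)/2)*conj(-1/2 + sqrt(5)/2) + 2*(sqrt(5)/2 + 9/2)*conj(1/2 - sqrt(5)/2) + 2*(sqrt(5)/2 + 7/2)*conj(-sqrt(5)/2 - 1/2) + 5*(3)*conj(0) + 5*(1)*conj(0)]
      = (1/20)[(22) + (6) + (2 + 4*sqrt(5)) + (-6 + 4*sqrt(5)) + (2 - 4*sqrt(5)) + (-4*sqrt(5) - 6) + (0) + (0)] = 20/20 = 1
  <chi_rho, chi_6> = (1/20)[1*(11)*conj(2) + 1*(-3)*conj(2) + 2*(9/2 - sqrt(5)/2)*conj(-1/2 + sqrt(5)/2) + 2*(7/2 - sqrt(5)/2)*conj(-sqrt(5)/2 - 1/2) + 2*(sqrt(5)/2 + 9/2)*conj(-sqrt(5)/2 - 1/2) + 2*(sqrt(5)/2 + 7/2)*conj(-1/2 + sqrt(5)/2) + 5*(3)*conj(0) + 5*(1)*conj(0)]
      = (1/20)[(22) + (-6) + (-7 + 5*sqrt(5)) + (-3*sqrt(5) - 1) + (-5*sqrt(5) - 7) + (-1 + 3*sqrt(5)) + (0) + (0)] = 0/20 = 0
  <chi_rho, chi_7> = (1/20)[1*(11)*conj(2) + 1*(-3)*conj(-2) + 2*(9/2 - sqrt(5)/2)*conj(1/2 - sqrt(5)/2) + 2*(7/2 - sqrt(5)/2)*conj(-sqrt(5)/2 - 1/2) + 2*(sqrt(5)/2 + 9/2)*conj(1/2 + sqrt(5)/2) + 2*(sqrt(5)/2 + 7/2)*conj(-1/2 + sqrt(5)/2) + 5*(3)*conj(0) + 5*(1)*conj(0)]
      = (1/20)[(22) + (6) + (7 - 5*sqrt(5)) + (-3*sqrt(5) - 1) + (7 + 5*sqrt(5)) + (-1 + 3*sqrt(5)) + (0) + (0)] = 40/20 = 2
  <chi_rho, chi_8> = (1/20)[1*(11)*conj(2) + 1*(-3)*conj(2) + 2*(9/2 - sqrt(5)/2)*conj(-sqrt(5)/2 - 1/2) + 2*(7/2 - sqrt(5)/2)*conj(-1/2 + sqrt(5)/2) + 2*(sqrt(5)/2 + 9/2)*conj(-1/2 + sqrt(5)/2) + 2*(sqrt(5)/2 + 7/2)*conj(-sqrt(5)/2 - 1/2) + 5*(3)*conj(0) + 5*(1)*conj(0)]
      = (1/20)[(22) + (-6) + (-4*sqrt(5) - 2) + (-6 + 4*sqrt(5)) + (-2 + 4*sqrt(5)) + (-4*sqrt(5) - 6) + (0) + (0)] = 0/20 = 0
Dimension check: dim(rho) = sum (mult * dim) = 3*1 + 1*1 + 1*1 + 0*1 + 1*2 + 0*2 + 2*2 + 0*2 = 11 = chi_rho(e) = 11.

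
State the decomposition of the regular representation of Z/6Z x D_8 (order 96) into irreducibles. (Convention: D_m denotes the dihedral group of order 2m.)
Each irreducible V_i of dimension d_i appears with multiplicity d_i, i.e. rho_reg = (direct sum over all irreducibles V_i) d_i V_i. The irreducible dimensions for Z/6Z x D_8 are 1, 1, 1, 1, 1, 1, 1, 1, 1, 1, 1, 1, 1, 1, 1, 1, 1, 1, 1, 1, 1, 1, 1, 1, 2, 2, 2, 2, 2, 2, 2, 2, 2, 2, 2, 2, 2, 2, 2, 2, 2, 2: 24 irreducibles of dimension 1, each with multiplicity 1; 18 irreducibles of dimension 2, each with multiplicity 2. Total dimension 24*1*1 + 18*2*2 = 96 = |G|.

Explanation: General theorem: in the regular representation of a finite group G, each irreducible appears with multiplicity equal to its dimension. Check: dim(rho_reg) = sum d_i^2 = 1 + 1 + 1 + 1 + 1 + 1 + 1 + 1 + 1 + 1 + 1 + 1 + 1 + 1 + 1 + 1 + 1 + 1 + 1 + 1 + 1 + 1 + 1 + 1 + 4 + 4 + 4 + 4 + 4 + 4 + 4 + 4 + 4 + 4 + 4 + 4 + 4 + 4 + 4 + 4 + 4 + 4 = 96 = |G|.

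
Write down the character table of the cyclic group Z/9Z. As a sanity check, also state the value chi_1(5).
Character table of Z/9Z (irreps indexed chi_0,...,chi_8 with chi_k(m) = zeta_9^(k*m), zeta_9 = exp(2*pi*i/9)):
  irrep \ class  {0} (size 1)  {1} (size 1)    {2} (size 1)    {3} (size 1)    {4} (size 1)    {5} (size 1)    {6} (size 1)    {7} (size 1)    {8} (size 1)  
  chi_0          1             1               1               1               1               1               1               1               1             
  chi_1          1             exp(2*I*pi/9)   exp(4*I*pi/9)   exp(2*I*pi/3)   exp(8*I*pi/9)   exp(-8*I*pi/9)  exp(-2*I*pi/3)  exp(-4*I*pi/9)  exp(-2*I*pi/9)
  chi_2          1             exp(4*I*pi/9)   exp(8*I*pi/9)   exp(-2*I*pi/3)  exp(-2*I*pi/9)  exp(2*I*pi/9)   exp(2*I*pi/3)   exp(-8*I*pi/9)  exp(-4*I*pi/9)
  chi_3          1             exp(2*I*pi/3)   exp(-2*I*pi/3)  1               exp(2*I*pi/3)   exp(-2*I*pi/3)  1               exp(2*I*pi/3)   exp(-2*I*pi/3)
  chi_4          1             exp(8*I*pi/9)   exp(-2*I*pi/9)  exp(2*I*pi/3)   exp(-4*I*pi/9)  exp(4*I*pi/9)   exp(-2*I*pi/3)  exp(2*I*pi/9)   exp(-8*I*pi/9)
  chi_5          1             exp(-8*I*pi/9)  exp(2*I*pi/9)   exp(-2*I*pi/3)  exp(4*I*pi/9)   exp(-4*I*pi/9)  exp(2*I*pi/3)   exp(-2*I*pi/9)  exp(8*I*pi/9) 
  chi_6          1             exp(-2*I*pi/3)  exp(2*I*pi/3)   1               exp(-2*I*pi/3)  exp(2*I*pi/3)   1               exp(-2*I*pi/3)  exp(2*I*pi/3) 
  chi_7          1             exp(-4*I*pi/9)  exp(-8*I*pi/9)  exp(2*I*pi/3)   exp(2*I*pi/9)   exp(-2*I*pi/9)  exp(-2*I*pi/3)  exp(8*I*pi/9)   exp(4*I*pi/9) 
  chi_8          1             exp(-2*I*pi/9)  exp(-4*I*pi/9)  exp(-2*I*pi/3)  exp(-8*I*pi/9)  exp(8*I*pi/9)   exp(2*I*pi/3)   exp(4*I*pi/9)   exp(2*I*pi/9) 

Spot check: chi_1(5) = zeta_9^(1*5) = zeta_9^5 = exp(-8*I*pi/9).

Working: Z/9Z is abelian, so all 9 irreducible complex representations are 1-dimensional. They are given by chi_k(m) = zeta_9^(k*m) for k = 0,...,8. Row orthogonality: sum_m chi_k(m) conj(chi_l(m)) = 9 * [k = l].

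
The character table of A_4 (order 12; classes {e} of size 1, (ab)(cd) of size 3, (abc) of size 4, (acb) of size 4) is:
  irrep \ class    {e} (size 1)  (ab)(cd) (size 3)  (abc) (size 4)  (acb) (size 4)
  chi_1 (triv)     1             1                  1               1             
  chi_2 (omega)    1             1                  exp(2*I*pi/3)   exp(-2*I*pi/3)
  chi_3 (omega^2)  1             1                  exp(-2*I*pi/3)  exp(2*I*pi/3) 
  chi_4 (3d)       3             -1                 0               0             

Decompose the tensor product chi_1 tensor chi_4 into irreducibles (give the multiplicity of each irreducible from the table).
chi_1 tensor chi_4 = chi_4 (all other irreducibles have multiplicity 0).

Working: The character of a tensor product is the pointwise product (chi_1 * chi_4)(C) = chi_1(C) * chi_4(C):
  {e}: (1)*(3), (ab)(cd): (1)*(-1), (abc): (1)*(0), (acb): (1)*(0)
so (chi_1 * chi_4) takes values
  {e} -> 3, (ab)(cd) -> -1, (abc) -> 0, (acb) -> 0.
Now take the inner product of this character with each irreducible chi from the table, <chi_1*chi_4, chi> = (1/12) sum_C |C| (chi_1*chi_4)(C) conj(chi(C)):
  <chi_1*chi_4, chi_1> = (1/12)[1*(3)*conj(1) + 3*(-1)*conj(1) + 4*(0)*conj(1) + 4*(0)*conj(1)]
      = (1/12)[(3) + (-3) + (0) + (0)] = 0/12 = 0
  <chi_1*chi_4, chi_2> = (1/12)[1*(3)*conj(1) + 3*(-1)*conj(1) + 4*(0)*conj(exp(2*I*pi/3)) + 4*(0)*conj(exp(-2*I*pi/3))]
      = (1/12)[(3) + (-3) + (0) + (0)] = 0/12 = 0
  <chi_1*chi_4, chi_3> = (1/12)[1*(3)*conj(1) + 3*(-1)*conj(1) + 4*(0)*conj(exp(-2*I*pi/3)) + 4*(0)*conj(exp(2*I*pi/3))]
      = (1/12)[(3) + (-3) + (0) + (0)] = 0/12 = 0
  <chi_1*chi_4, chi_4> = (1/12)[1*(3)*conj(3) + 3*(-1)*conj(-1) + 4*(0)*conj(0) + 4*(0)*conj(0)]
      = (1/12)[(9) + (3) + (0) + (0)] = 12/12 = 1
(Exp terms are combined using exp(i*s)*conj(exp(i*t)) = exp(i*(s-t)), and sums of them are collapsed using the identity that for every m > 1 the m distinct m-th roots of unity sum to 0, e.g. 1 + exp(2*I*pi/3) + exp(-2*I*pi/3) = 0.)
Hence the multiplicities are chi_4: 1. Dimension check: dim(chi_1)*dim(chi_4) = 1*3 = 3 and sum (mult * dim) = 1*3 = 3.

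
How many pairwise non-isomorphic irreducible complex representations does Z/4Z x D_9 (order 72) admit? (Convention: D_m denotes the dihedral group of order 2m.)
24

Solution. The number of irreducible complex representations of a finite group equals its number of conjugacy classes. For a direct product, #classes(G x H) = #classes(G) * #classes(H). Z/4Z has 4 classes (abelian), D_9 has 6 classes, so 4 * 6 = 24, so Z/4Z x D_9 (order 72) has exactly 24 irreducible complex representations.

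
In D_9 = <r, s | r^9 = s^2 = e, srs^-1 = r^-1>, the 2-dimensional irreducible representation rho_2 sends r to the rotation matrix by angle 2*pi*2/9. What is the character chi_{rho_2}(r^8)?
chi_{rho_2}(r^8) = 2*cos(2*pi*2*8/9) = 2*cos(4*pi/9)

Details: rho_2(r^8) is rotation by angle 2*pi*2*8/9, whose trace is 2*cos(2*pi*2*8/9) = 2*cos(4*pi/9).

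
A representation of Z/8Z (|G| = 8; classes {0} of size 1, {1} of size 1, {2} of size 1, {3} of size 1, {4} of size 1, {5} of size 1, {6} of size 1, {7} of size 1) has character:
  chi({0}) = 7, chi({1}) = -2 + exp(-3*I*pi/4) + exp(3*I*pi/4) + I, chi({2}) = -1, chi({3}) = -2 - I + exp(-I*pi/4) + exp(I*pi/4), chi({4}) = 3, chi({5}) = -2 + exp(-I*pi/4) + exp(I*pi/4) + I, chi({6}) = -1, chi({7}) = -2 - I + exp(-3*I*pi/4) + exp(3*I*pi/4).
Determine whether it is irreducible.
Not irreducible (reducible): <chi, chi> = 11 > 1.

<chi, chi> = (1/|G|) sum_C |C| * |chi(C)|^2 = (1/8)[1*|7|^2 + 1*|-2 + exp(-3*I*pi/4) + exp(3*I*pi/4) + I|^2 + 1*|-1|^2 + 1*|-2 - I + exp(-I*pi/4) + exp(I*pi/4)|^2 + 1*|3|^2 + 1*|-2 + exp(-I*pi/4) + exp(I*pi/4) + I|^2 + 1*|-1|^2 + 1*|-2 - I + exp(-3*I*pi/4) + exp(3*I*pi/4)|^2]
  = (1/8)[(49) + (7 - 4*exp(3*I*pi/4) - 4*exp(-3*I*pi/4)) + (1) + (7 - 4*exp(I*pi/4) - 4*exp(-I*pi/4)) + (9) + (7 - 4*exp(I*pi/4) - 4*exp(-I*pi/4)) + (1) + (7 - 4*exp(3*I*pi/4) - 4*exp(-3*I*pi/4))] = 88/8 = 11.
(Exp terms are combined using exp(i*s)*conj(exp(i*t)) = exp(i*(s-t)), and sums of them are collapsed using the identity that for every m > 1 the m distinct m-th roots of unity sum to 0, e.g. 1 + exp(2*I*pi/3) + exp(-2*I*pi/3) = 0.)
A character is irreducible iff <chi, chi> = 1, so this representation is reducible.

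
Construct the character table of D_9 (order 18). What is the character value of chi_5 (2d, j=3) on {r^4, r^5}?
Conjugacy classes: {e} of size 1, {r^1, r^8} of size 2, {r^2, r^7} of size 2, {r^3, r^6} of size 2, {r^4, r^5} of size 2, {s, sr, ..., sr^8} of size 9.
Character table:
  irrep \ class              {e} (size 1)  {r^1, r^8} (size 2)  {r^2, r^7} (size 2)  {r^3, r^6} (size 2)  {r^4, r^5} (size 2)  {s, sr, ..., sr^8} (size 9)
  chi_1 (triv)               1             1                    1                    1                    1                    1                          
  chi_2 (sign: r->1, s->-1)  1             1                    1                    1                    1                    -1                         
  chi_3 (2d, j=1)            2             2*cos(2*pi/9)        2*cos(4*pi/9)        -1                   -2*cos(pi/9)         0                          
  chi_4 (2d, j=2)            2             2*cos(4*pi/9)        -2*cos(pi/9)         -1                   2*cos(2*pi/9)        0                          
  chi_5 (2d, j=3)            2             -1                   -1                   2                    -1                   0                          
  chi_6 (2d, j=4)            2             -2*cos(pi/9)         2*cos(2*pi/9)        -1                   2*cos(4*pi/9)        0                          

Spot check: chi_5 (2d, j=3) on {r^4, r^5} = -1.

Why: D_9 has order 2*9 = 18 with 6 conjugacy classes, hence 6 irreducibles. Sum of squared dims 1 + 1 + 4 + 4 + 4 + 4 = 18 = |G|. Linear characters come from the abelianisation; the 2-dimensional irreps have character r^k -> 2*cos(2*pi*j*k/9), reflections -> 0.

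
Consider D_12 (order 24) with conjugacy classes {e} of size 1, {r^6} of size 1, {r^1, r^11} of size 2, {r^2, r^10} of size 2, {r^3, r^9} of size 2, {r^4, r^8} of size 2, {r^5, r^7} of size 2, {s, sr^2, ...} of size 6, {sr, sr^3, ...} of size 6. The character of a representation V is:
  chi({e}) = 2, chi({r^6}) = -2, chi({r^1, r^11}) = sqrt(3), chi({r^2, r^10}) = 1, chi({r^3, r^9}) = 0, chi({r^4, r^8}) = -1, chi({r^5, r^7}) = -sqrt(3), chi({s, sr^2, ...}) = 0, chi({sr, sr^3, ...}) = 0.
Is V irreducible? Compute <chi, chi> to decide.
Irreducible: <chi, chi> = 1.

Derivation: <chi, chi> = (1/|G|) sum_C |C| * |chi(C)|^2 = (1/24)[1*|2|^2 + 1*|-2|^2 + 2*|sqrt(3)|^2 + 2*|1|^2 + 2*|0|^2 + 2*|-1|^2 + 2*|-sqrt(3)|^2 + 6*|0|^2 + 6*|0|^2]
  = (1/24)[(4) + (4) + (6) + (2) + (0) + (2) + (6) + (0) + (0)] = 24/24 = 1.
A character is irreducible iff <chi, chi> = 1, so this representation is irreducible.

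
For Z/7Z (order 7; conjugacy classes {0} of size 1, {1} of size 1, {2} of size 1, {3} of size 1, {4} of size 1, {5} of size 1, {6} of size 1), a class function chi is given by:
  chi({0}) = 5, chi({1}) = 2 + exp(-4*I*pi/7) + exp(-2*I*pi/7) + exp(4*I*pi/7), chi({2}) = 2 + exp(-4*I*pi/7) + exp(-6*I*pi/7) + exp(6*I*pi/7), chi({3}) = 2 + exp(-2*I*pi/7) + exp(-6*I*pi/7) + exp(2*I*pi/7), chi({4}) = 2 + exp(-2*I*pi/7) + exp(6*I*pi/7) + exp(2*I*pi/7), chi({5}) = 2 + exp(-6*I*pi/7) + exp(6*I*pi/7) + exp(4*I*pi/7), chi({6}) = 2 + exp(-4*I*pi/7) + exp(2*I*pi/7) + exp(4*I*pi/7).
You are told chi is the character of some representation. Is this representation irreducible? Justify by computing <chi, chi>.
Not irreducible (reducible): <chi, chi> = 7 > 1.

Why: <chi, chi> = (1/|G|) sum_C |C| * |chi(C)|^2 = (1/7)[1*|5|^2 + 1*|2 + exp(-4*I*pi/7) + exp(-2*I*pi/7) + exp(4*I*pi/7)|^2 + 1*|2 + exp(-4*I*pi/7) + exp(-6*I*pi/7) + exp(6*I*pi/7)|^2 + 1*|2 + exp(-2*I*pi/7) + exp(-6*I*pi/7) + exp(2*I*pi/7)|^2 + 1*|2 + exp(-2*I*pi/7) + exp(6*I*pi/7) + exp(2*I*pi/7)|^2 + 1*|2 + exp(-6*I*pi/7) + exp(6*I*pi/7) + exp(4*I*pi/7)|^2 + 1*|2 + exp(-4*I*pi/7) + exp(2*I*pi/7) + exp(4*I*pi/7)|^2]
  = (1/7)[(25) + (7 + 4*exp(-4*I*pi/7) + 3*exp(-2*I*pi/7) + 2*exp(-6*I*pi/7) + 2*exp(6*I*pi/7) + 3*exp(2*I*pi/7) + 4*exp(4*I*pi/7)) + (7 + 3*exp(-4*I*pi/7) + 4*exp(-6*I*pi/7) + 2*exp(-2*I*pi/7) + 2*exp(2*I*pi/7) + 4*exp(6*I*pi/7) + 3*exp(4*I*pi/7)) + (7 + 4*exp(-2*I*pi/7) + 2*exp(-4*I*pi/7) + 3*exp(-6*I*pi/7) + 3*exp(6*I*pi/7) + 2*exp(4*I*pi/7) + 4*exp(2*I*pi/7)) + (7 + 4*exp(-2*I*pi/7) + 2*exp(-4*I*pi/7) + 3*exp(-6*I*pi/7) + 3*exp(6*I*pi/7) + 2*exp(4*I*pi/7) + 4*exp(2*I*pi/7)) + (7 + 3*exp(-4*I*pi/7) + 4*exp(-6*I*pi/7) + 2*exp(-2*I*pi/7) + 2*exp(2*I*pi/7) + 4*exp(6*I*pi/7) + 3*exp(4*I*pi/7)) + (7 + 4*exp(-4*I*pi/7) + 3*exp(-2*I*pi/7) + 2*exp(-6*I*pi/7) + 2*exp(6*I*pi/7) + 3*exp(2*I*pi/7) + 4*exp(4*I*pi/7))] = 49/7 = 7.
(Exp terms are combined using exp(i*s)*conj(exp(i*t)) = exp(i*(s-t)), and sums of them are collapsed using the identity that for every m > 1 the m distinct m-th roots of unity sum to 0, e.g. 1 + exp(2*I*pi/3) + exp(-2*I*pi/3) = 0.)
A character is irreducible iff <chi, chi> = 1, so this representation is reducible.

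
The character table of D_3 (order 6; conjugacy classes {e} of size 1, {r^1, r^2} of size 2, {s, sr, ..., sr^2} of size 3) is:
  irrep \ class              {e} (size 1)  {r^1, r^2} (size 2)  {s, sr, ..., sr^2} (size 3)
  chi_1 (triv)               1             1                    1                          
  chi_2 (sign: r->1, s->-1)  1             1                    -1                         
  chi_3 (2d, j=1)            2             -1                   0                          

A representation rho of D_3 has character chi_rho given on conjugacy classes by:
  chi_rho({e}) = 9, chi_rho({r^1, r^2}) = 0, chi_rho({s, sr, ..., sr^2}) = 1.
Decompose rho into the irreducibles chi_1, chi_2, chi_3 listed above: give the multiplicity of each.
Multiplicities: chi_1: 2, chi_2: 1, chi_3: 3.

Working: Use <chi_rho, chi> = (1/|G|) sum_C |C| * chi_rho(C) * conj(chi(C)) with |G| = 6 for each irreducible chi in the table:
  <chi_rho, chi_1> = (1/6)[1*(9)*conj(1) + 2*(0)*conj(1) + 3*(1)*conj(1)]
      = (1/6)[(9) + (0) + (3)] = 12/6 = 2
  <chi_rho, chi_2> = (1/6)[1*(9)*conj(1) + 2*(0)*conj(1) + 3*(1)*conj(-1)]
      = (1/6)[(9) + (0) + (-3)] = 6/6 = 1
  <chi_rho, chi_3> = (1/6)[1*(9)*conj(2) + 2*(0)*conj(-1) + 3*(1)*conj(0)]
      = (1/6)[(18) + (0) + (0)] = 18/6 = 3
Dimension check: dim(rho) = sum (mult * dim) = 2*1 + 1*1 + 3*2 = 9 = chi_rho(e) = 9.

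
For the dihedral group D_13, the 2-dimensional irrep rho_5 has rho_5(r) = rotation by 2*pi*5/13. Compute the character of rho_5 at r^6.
chi_{rho_5}(r^6) = 2*cos(2*pi*5*6/13) = -2*cos(5*pi/13)

Derivation: rho_5(r^6) is rotation by angle 2*pi*5*6/13, whose trace is 2*cos(2*pi*5*6/13) = -2*cos(5*pi/13).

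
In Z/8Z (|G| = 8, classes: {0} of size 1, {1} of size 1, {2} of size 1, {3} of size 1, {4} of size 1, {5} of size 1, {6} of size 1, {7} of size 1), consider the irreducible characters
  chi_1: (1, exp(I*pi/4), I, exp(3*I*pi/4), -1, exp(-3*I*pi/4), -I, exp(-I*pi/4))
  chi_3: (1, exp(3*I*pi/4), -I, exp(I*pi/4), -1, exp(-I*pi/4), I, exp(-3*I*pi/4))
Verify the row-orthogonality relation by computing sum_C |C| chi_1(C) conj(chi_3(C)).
Sum = 0; so <chi_1, chi_3> = 0 (distinct irreducibles are orthogonal).

Compute term by term over conjugacy classes (|C| * chi_1(C) * conj(chi_3(C))):
  1*(1)*conj(1) + 1*(exp(I*pi/4))*conj(exp(3*I*pi/4)) + 1*(I)*conj(-I) + 1*(exp(3*I*pi/4))*conj(exp(I*pi/4)) + 1*(-1)*conj(-1) + 1*(exp(-3*I*pi/4))*conj(exp(-I*pi/4)) + 1*(-I)*conj(I) + 1*(exp(-I*pi/4))*conj(exp(-3*I*pi/4))
  = (1) + (-I) + (-1) + (I) + (1) + (-I) + (-1) + (I)
  = 0.
(Exp terms are combined using exp(i*s)*conj(exp(i*t)) = exp(i*(s-t)), and sums of them are collapsed using the identity that for every m > 1 the m distinct m-th roots of unity sum to 0, e.g. 1 + exp(2*I*pi/3) + exp(-2*I*pi/3) = 0.)
Dividing by |G| = 8 gives 0/8 = 0, matching the row-orthogonality relation <chi_1, chi_3> = [chi_1 = chi_3].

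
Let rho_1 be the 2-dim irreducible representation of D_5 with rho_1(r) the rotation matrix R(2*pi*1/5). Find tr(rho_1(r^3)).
chi_{rho_1}(r^3) = 2*cos(2*pi*1*3/5) = -sqrt(5)/2 - 1/2

Solution. rho_1(r^3) is rotation by angle 2*pi*1*3/5, whose trace is 2*cos(2*pi*1*3/5) = -sqrt(5)/2 - 1/2.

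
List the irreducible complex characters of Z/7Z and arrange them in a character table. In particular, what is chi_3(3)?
Character table of Z/7Z (irreps indexed chi_0,...,chi_6 with chi_k(m) = zeta_7^(k*m), zeta_7 = exp(2*pi*i/7)):
  irrep \ class  {0} (size 1)  {1} (size 1)    {2} (size 1)    {3} (size 1)    {4} (size 1)    {5} (size 1)    {6} (size 1)  
  chi_0          1             1               1               1               1               1               1             
  chi_1          1             exp(2*I*pi/7)   exp(4*I*pi/7)   exp(6*I*pi/7)   exp(-6*I*pi/7)  exp(-4*I*pi/7)  exp(-2*I*pi/7)
  chi_2          1             exp(4*I*pi/7)   exp(-6*I*pi/7)  exp(-2*I*pi/7)  exp(2*I*pi/7)   exp(6*I*pi/7)   exp(-4*I*pi/7)
  chi_3          1             exp(6*I*pi/7)   exp(-2*I*pi/7)  exp(4*I*pi/7)   exp(-4*I*pi/7)  exp(2*I*pi/7)   exp(-6*I*pi/7)
  chi_4          1             exp(-6*I*pi/7)  exp(2*I*pi/7)   exp(-4*I*pi/7)  exp(4*I*pi/7)   exp(-2*I*pi/7)  exp(6*I*pi/7) 
  chi_5          1             exp(-4*I*pi/7)  exp(6*I*pi/7)   exp(2*I*pi/7)   exp(-2*I*pi/7)  exp(-6*I*pi/7)  exp(4*I*pi/7) 
  chi_6          1             exp(-2*I*pi/7)  exp(-4*I*pi/7)  exp(-6*I*pi/7)  exp(6*I*pi/7)   exp(4*I*pi/7)   exp(2*I*pi/7) 

Spot check: chi_3(3) = zeta_7^(3*3) = zeta_7^9 = exp(4*I*pi/7).

Why: Z/7Z is abelian, so all 7 irreducible complex representations are 1-dimensional. They are given by chi_k(m) = zeta_7^(k*m) for k = 0,...,6. Row orthogonality: sum_m chi_k(m) conj(chi_l(m)) = 7 * [k = l].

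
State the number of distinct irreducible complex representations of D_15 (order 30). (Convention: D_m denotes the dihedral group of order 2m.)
9

Solution. The number of irreducible complex representations of a finite group equals its number of conjugacy classes. D_15 has 9 conjugacy classes ((n+3)/2 for n odd), so D_15 (order 30) has exactly 9 irreducible complex representations.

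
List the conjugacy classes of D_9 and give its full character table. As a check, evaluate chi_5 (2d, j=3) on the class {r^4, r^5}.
Conjugacy classes: {e} of size 1, {r^1, r^8} of size 2, {r^2, r^7} of size 2, {r^3, r^6} of size 2, {r^4, r^5} of size 2, {s, sr, ..., sr^8} of size 9.
Character table:
  irrep \ class              {e} (size 1)  {r^1, r^8} (size 2)  {r^2, r^7} (size 2)  {r^3, r^6} (size 2)  {r^4, r^5} (size 2)  {s, sr, ..., sr^8} (size 9)
  chi_1 (triv)               1             1                    1                    1                    1                    1                          
  chi_2 (sign: r->1, s->-1)  1             1                    1                    1                    1                    -1                         
  chi_3 (2d, j=1)            2             2*cos(2*pi/9)        2*cos(4*pi/9)        -1                   -2*cos(pi/9)         0                          
  chi_4 (2d, j=2)            2             2*cos(4*pi/9)        -2*cos(pi/9)         -1                   2*cos(2*pi/9)        0                          
  chi_5 (2d, j=3)            2             -1                   -1                   2                    -1                   0                          
  chi_6 (2d, j=4)            2             -2*cos(pi/9)         2*cos(2*pi/9)        -1                   2*cos(4*pi/9)        0                          

Spot check: chi_5 (2d, j=3) on {r^4, r^5} = -1.

Derivation: D_9 has order 2*9 = 18 with 6 conjugacy classes, hence 6 irreducibles. Sum of squared dims 1 + 1 + 4 + 4 + 4 + 4 = 18 = |G|. Linear characters come from the abelianisation; the 2-dimensional irreps have character r^k -> 2*cos(2*pi*j*k/9), reflections -> 0.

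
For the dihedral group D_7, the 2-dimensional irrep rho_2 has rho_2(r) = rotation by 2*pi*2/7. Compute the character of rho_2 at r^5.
chi_{rho_2}(r^5) = 2*cos(2*pi*2*5/7) = -2*cos(pi/7)

Solution. rho_2(r^5) is rotation by angle 2*pi*2*5/7, whose trace is 2*cos(2*pi*2*5/7) = -2*cos(pi/7).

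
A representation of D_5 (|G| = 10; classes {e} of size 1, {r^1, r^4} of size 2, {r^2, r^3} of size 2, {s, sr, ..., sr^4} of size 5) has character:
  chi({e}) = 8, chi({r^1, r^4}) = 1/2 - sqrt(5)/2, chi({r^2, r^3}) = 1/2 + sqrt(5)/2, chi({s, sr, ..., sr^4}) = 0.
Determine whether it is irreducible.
Not irreducible (reducible): <chi, chi> = 7 > 1.

Reasoning: <chi, chi> = (1/|G|) sum_C |C| * |chi(C)|^2 = (1/10)[1*|8|^2 + 2*|1/2 - sqrt(5)/2|^2 + 2*|1/2 + sqrt(5)/2|^2 + 5*|0|^2]
  = (1/10)[(64) + (3 - sqrt(5)) + (sqrt(5) + 3) + (0)] = 70/10 = 7.
A character is irreducible iff <chi, chi> = 1, so this representation is reducible.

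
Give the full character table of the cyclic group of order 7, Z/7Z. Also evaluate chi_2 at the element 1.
Character table of Z/7Z (irreps indexed chi_0,...,chi_6 with chi_k(m) = zeta_7^(k*m), zeta_7 = exp(2*pi*i/7)):
  irrep \ class  {0} (size 1)  {1} (size 1)    {2} (size 1)    {3} (size 1)    {4} (size 1)    {5} (size 1)    {6} (size 1)  
  chi_0          1             1               1               1               1               1               1             
  chi_1          1             exp(2*I*pi/7)   exp(4*I*pi/7)   exp(6*I*pi/7)   exp(-6*I*pi/7)  exp(-4*I*pi/7)  exp(-2*I*pi/7)
  chi_2          1             exp(4*I*pi/7)   exp(-6*I*pi/7)  exp(-2*I*pi/7)  exp(2*I*pi/7)   exp(6*I*pi/7)   exp(-4*I*pi/7)
  chi_3          1             exp(6*I*pi/7)   exp(-2*I*pi/7)  exp(4*I*pi/7)   exp(-4*I*pi/7)  exp(2*I*pi/7)   exp(-6*I*pi/7)
  chi_4          1             exp(-6*I*pi/7)  exp(2*I*pi/7)   exp(-4*I*pi/7)  exp(4*I*pi/7)   exp(-2*I*pi/7)  exp(6*I*pi/7) 
  chi_5          1             exp(-4*I*pi/7)  exp(6*I*pi/7)   exp(2*I*pi/7)   exp(-2*I*pi/7)  exp(-6*I*pi/7)  exp(4*I*pi/7) 
  chi_6          1             exp(-2*I*pi/7)  exp(-4*I*pi/7)  exp(-6*I*pi/7)  exp(6*I*pi/7)   exp(4*I*pi/7)   exp(2*I*pi/7) 

Spot check: chi_2(1) = zeta_7^(2*1) = zeta_7^2 = exp(4*I*pi/7).

Derivation: Z/7Z is abelian, so all 7 irreducible complex representations are 1-dimensional. They are given by chi_k(m) = zeta_7^(k*m) for k = 0,...,6. Row orthogonality: sum_m chi_k(m) conj(chi_l(m)) = 7 * [k = l].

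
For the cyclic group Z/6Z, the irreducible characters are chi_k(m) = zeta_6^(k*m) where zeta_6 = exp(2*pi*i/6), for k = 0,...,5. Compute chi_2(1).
chi_2(1) = zeta_6^2 = exp(2*I*pi/3)

Why: chi_2(1) = zeta_6^(2*1) = zeta_6^2. Since zeta_6^6 = 1, this equals zeta_6^2 = exp(2*pi*i*2/6) = exp(2*I*pi/3).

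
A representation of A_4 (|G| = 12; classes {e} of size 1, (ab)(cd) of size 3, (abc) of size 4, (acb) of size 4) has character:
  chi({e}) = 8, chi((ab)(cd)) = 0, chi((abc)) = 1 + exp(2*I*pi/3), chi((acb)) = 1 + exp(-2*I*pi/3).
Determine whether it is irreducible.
Not irreducible (reducible): <chi, chi> = 6 > 1.

Reasoning: <chi, chi> = (1/|G|) sum_C |C| * |chi(C)|^2 = (1/12)[1*|8|^2 + 3*|0|^2 + 4*|1 + exp(2*I*pi/3)|^2 + 4*|1 + exp(-2*I*pi/3)|^2]
  = (1/12)[(64) + (0) + (4) + (4)] = 72/12 = 6.
(Exp terms are combined using exp(i*s)*conj(exp(i*t)) = exp(i*(s-t)), and sums of them are collapsed using the identity that for every m > 1 the m distinct m-th roots of unity sum to 0, e.g. 1 + exp(2*I*pi/3) + exp(-2*I*pi/3) = 0.)
A character is irreducible iff <chi, chi> = 1, so this representation is reducible.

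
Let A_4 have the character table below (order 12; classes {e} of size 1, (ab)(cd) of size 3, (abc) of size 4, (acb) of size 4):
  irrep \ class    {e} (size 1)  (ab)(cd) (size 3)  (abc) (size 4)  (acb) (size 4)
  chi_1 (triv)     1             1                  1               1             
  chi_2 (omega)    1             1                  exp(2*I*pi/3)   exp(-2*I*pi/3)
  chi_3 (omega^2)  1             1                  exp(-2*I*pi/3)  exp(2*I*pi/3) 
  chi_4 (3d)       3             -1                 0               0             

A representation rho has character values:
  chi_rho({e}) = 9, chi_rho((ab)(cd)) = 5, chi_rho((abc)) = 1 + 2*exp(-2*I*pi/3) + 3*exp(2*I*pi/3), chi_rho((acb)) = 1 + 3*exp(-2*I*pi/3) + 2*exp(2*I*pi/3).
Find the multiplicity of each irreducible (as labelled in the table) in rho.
Multiplicities: chi_1: 1, chi_2: 3, chi_3: 2, chi_4: 1.

Details: Use <chi_rho, chi> = (1/|G|) sum_C |C| * chi_rho(C) * conj(chi(C)) with |G| = 12 for each irreducible chi in the table:
  <chi_rho, chi_1> = (1/12)[1*(9)*conj(1) + 3*(5)*conj(1) + 4*(1 + 2*exp(-2*I*pi/3) + 3*exp(2*I*pi/3))*conj(1) + 4*(1 + 3*exp(-2*I*pi/3) + 2*exp(2*I*pi/3))*conj(1)]
      = (1/12)[(9) + (15) + (4 + 8*exp(-2*I*pi/3) + 12*exp(2*I*pi/3)) + (4 + 12*exp(-2*I*pi/3) + 8*exp(2*I*pi/3))] = 12/12 = 1
  <chi_rho, chi_2> = (1/12)[1*(9)*conj(1) + 3*(5)*conj(1) + 4*(1 + 2*exp(-2*I*pi/3) + 3*exp(2*I*pi/3))*conj(exp(2*I*pi/3)) + 4*(1 + 3*exp(-2*I*pi/3) + 2*exp(2*I*pi/3))*conj(exp(-2*I*pi/3))]
      = (1/12)[(9) + (15) + (12 + 4*exp(-2*I*pi/3) + 8*exp(2*I*pi/3)) + (12 + 8*exp(-2*I*pi/3) + 4*exp(2*I*pi/3))] = 36/12 = 3
  <chi_rho, chi_3> = (1/12)[1*(9)*conj(1) + 3*(5)*conj(1) + 4*(1 + 2*exp(-2*I*pi/3) + 3*exp(2*I*pi/3))*conj(exp(-2*I*pi/3)) + 4*(1 + 3*exp(-2*I*pi/3) + 2*exp(2*I*pi/3))*conj(exp(2*I*pi/3))]
      = (1/12)[(9) + (15) + (8 + 12*exp(-2*I*pi/3) + 4*exp(2*I*pi/3)) + (8 + 4*exp(-2*I*pi/3) + 12*exp(2*I*pi/3))] = 24/12 = 2
  <chi_rho, chi_4> = (1/12)[1*(9)*conj(3) + 3*(5)*conj(-1) + 4*(1 + 2*exp(-2*I*pi/3) + 3*exp(2*I*pi/3))*conj(0) + 4*(1 + 3*exp(-2*I*pi/3) + 2*exp(2*I*pi/3))*conj(0)]
      = (1/12)[(27) + (-15) + (0) + (0)] = 12/12 = 1
(Exp terms are combined using exp(i*s)*conj(exp(i*t)) = exp(i*(s-t)), and sums of them are collapsed using the identity that for every m > 1 the m distinct m-th roots of unity sum to 0, e.g. 1 + exp(2*I*pi/3) + exp(-2*I*pi/3) = 0.)
Dimension check: dim(rho) = sum (mult * dim) = 1*1 + 3*1 + 2*1 + 1*3 = 9 = chi_rho(e) = 9.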